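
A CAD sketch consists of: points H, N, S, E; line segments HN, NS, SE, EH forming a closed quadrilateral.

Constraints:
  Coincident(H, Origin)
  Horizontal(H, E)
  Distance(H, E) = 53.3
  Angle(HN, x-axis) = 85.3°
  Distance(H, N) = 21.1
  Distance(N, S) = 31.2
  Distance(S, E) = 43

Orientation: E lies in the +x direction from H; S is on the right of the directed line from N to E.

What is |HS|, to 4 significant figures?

14.18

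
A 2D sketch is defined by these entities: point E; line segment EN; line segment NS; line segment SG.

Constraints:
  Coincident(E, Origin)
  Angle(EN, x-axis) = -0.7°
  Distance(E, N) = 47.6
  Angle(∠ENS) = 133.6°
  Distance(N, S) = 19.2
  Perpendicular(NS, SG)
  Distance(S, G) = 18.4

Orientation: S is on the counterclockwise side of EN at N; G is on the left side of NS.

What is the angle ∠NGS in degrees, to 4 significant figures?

46.22°

E is at the origin; EN runs at -0.7° with length 47.6, so N = 47.6·(cos -0.7°, sin -0.7°) = (47.60, -0.5815). ∠ENS = 133.6°, so NS runs at -0.7° + (180° − 133.6°) = 45.70° from the x-axis; with |NS| = 19.2, S = N + 19.2·(cos 45.70°, sin 45.70°) = (61.01, 13.16). The perpendicularity gives SG at right angles to NS; with |SG| = 18.4 on the left of NS, G = S + 18.4·(-0.7157, 0.6984) = (47.84, 26.01). Then cos ∠NGS = GN·GS / (|GN||GS|), giving 46.22°.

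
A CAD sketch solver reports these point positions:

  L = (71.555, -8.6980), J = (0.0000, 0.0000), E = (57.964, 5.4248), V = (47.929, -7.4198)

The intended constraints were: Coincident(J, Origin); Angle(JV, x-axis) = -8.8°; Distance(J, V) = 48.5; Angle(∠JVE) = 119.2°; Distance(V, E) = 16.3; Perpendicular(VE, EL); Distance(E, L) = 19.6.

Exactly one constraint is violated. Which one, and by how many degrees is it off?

Perpendicular(VE, EL) — off by 8.10°.

J = (0.00, 0.00) ✓; JV at -8.800° ✓; |JV| = 48.50 ✓; ∠JVE = 119.2° ✓; |VE| = 16.30 ✓; ∠(VE, EL) = 98.10° ✗; |EL| = 19.60 ✓.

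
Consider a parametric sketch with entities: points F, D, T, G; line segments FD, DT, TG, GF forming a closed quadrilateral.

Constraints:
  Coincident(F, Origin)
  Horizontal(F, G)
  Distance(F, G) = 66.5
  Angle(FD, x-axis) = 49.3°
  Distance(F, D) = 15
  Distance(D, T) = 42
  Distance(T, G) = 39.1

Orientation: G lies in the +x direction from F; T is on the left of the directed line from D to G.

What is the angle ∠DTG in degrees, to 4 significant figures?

90.93°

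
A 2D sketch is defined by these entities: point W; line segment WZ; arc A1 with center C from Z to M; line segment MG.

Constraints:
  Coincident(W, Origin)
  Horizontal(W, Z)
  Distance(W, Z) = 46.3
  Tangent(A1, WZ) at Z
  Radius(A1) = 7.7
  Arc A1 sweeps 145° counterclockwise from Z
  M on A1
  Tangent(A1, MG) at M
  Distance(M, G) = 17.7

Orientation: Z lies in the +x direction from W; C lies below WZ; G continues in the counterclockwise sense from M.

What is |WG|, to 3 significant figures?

61.3

W is at the origin; W and Z share the same y with |WZ| = 46.3 and Z on the +x side, so Z = (46.3, 0.00). Since A1 is tangent to WZ there, CZ ⟂ WZ, so C = Z + (0, -7.7) = (46.3, -7.70). On A1, Z sits at bearing 90° from C; a 145° counterclockwise sweep puts M at bearing 235°, so M = C + 7.7·(cos 235°, sin 235°) = (41.9, -14.0). The tangent condition forces CM to be normal to MG, so MG runs along (−sin 235°, cos 235°); with |MG| = 17.7, G = (56.4, -24.2). Then |WG| = |G − W| = 61.3.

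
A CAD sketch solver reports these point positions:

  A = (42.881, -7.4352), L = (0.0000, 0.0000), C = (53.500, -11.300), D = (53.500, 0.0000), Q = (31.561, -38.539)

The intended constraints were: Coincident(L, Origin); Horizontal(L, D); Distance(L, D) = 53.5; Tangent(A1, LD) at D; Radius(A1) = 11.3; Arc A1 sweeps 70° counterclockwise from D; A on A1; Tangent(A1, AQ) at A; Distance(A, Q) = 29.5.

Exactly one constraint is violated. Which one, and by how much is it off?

Distance(A, Q) = 29.5 — off by 3.60.

L = (0.00, 0.00) ✓; L.y = 0.00, D.y = 0.00 ✓; |LD| = 53.50 ✓; ∠(CD, DL) = 90.00° ✓; |CD| = 11.30 ✓; bearing(C→A) − bearing(C→D) = 70.00° ✓; |CA| = 11.30 ✓; ∠(CA, AQ) = 90.00° ✓; |AQ| = 33.10 ✗.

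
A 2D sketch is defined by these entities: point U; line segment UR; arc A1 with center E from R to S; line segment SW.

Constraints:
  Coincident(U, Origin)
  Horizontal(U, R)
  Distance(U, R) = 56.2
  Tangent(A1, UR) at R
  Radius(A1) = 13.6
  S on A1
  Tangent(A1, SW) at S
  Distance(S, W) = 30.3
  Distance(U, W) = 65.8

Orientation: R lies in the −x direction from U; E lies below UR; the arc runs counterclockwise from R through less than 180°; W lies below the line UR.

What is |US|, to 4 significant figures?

70.31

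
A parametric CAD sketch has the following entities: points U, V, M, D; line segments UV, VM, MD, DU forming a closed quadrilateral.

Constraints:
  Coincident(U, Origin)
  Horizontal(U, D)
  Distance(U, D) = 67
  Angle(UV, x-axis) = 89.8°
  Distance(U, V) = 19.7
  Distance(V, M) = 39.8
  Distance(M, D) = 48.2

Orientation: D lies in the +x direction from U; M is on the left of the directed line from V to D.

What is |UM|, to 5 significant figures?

51.517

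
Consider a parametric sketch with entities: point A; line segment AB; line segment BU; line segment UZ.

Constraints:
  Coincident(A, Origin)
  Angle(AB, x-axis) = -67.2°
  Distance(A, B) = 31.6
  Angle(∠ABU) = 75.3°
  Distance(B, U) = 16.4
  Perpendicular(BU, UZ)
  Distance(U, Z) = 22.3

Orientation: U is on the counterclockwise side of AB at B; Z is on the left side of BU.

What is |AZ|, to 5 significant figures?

11.771

∠ABU = 75.3°, so BU runs at -67.2° + (180° − 75.3°) = 37.500° from the x-axis; with |BU| = 16.4, U = B + 16.4·(cos 37.500°, sin 37.500°) = (25.256, -19.147). BU is perpendicular to UZ; with |UZ| = 22.3 on the left of BU, Z = U + 22.3·(-0.60876, 0.79335) = (11.681, -1.4554). Then |AZ| = |Z − A| = 11.771.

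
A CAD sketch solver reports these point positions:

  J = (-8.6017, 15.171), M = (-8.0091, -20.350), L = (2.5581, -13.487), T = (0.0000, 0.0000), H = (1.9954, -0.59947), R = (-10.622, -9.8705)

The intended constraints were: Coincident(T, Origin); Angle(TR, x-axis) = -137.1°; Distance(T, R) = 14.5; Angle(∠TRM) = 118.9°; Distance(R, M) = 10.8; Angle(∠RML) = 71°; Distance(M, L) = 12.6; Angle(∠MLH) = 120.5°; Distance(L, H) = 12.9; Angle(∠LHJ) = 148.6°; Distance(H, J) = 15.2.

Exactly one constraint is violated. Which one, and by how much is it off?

Distance(H, J) = 15.2 — off by 3.80.

T = (0.00, 0.00) ✓; TR at -137.1° ✓; |TR| = 14.50 ✓; ∠TRM = 118.9° ✓; |RM| = 10.80 ✓; ∠RML = 71.00° ✓; |ML| = 12.60 ✓; ∠MLH = 120.5° ✓; |LH| = 12.90 ✓; ∠LHJ = 148.6° ✓; |HJ| = 19.00 ✗.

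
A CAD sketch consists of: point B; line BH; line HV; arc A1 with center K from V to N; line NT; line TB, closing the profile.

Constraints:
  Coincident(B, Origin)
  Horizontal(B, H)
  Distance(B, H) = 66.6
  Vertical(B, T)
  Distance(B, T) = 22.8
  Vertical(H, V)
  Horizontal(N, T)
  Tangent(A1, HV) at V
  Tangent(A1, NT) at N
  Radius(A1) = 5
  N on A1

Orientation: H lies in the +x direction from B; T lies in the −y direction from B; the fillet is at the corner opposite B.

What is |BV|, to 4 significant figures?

68.94

B is at the origin; BH is horizontal with |BH| = 66.6 and H on the +x side, so H = (66.60, 0.000). B and T share the same x with |BT| = 22.8 and T on the −y side, so T = (0.000, -22.80). The virtual corner opposite B is at (66.60, -22.80). Since A1 is tangent to HV there, KV ⟂ HV and A1 meets NT tangentially, so KN is at right angles to NT, with radius 5.0, so the center K sits 5.0 in from both sides at K = (61.60, -17.80). That places the tangent points at V = (66.60, -17.80) on HV and N = (61.60, -22.80) on NT. Then |BV| = |V − B| = 68.94.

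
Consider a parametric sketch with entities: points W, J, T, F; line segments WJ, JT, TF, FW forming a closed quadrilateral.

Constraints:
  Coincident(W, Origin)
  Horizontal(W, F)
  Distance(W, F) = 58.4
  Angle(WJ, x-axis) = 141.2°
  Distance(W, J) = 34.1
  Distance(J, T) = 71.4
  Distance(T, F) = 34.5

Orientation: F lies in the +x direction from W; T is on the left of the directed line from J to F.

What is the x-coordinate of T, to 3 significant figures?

44.1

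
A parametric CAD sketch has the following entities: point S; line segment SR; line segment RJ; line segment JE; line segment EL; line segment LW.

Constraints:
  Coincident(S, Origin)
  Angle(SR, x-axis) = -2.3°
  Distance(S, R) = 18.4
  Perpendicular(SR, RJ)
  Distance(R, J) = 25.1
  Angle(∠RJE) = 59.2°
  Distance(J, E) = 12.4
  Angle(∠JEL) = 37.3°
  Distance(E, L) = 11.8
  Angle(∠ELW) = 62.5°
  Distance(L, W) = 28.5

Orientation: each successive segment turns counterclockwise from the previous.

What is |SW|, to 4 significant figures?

44.99

S is at the origin; SR runs at -2.3° with length 18.4, so R = (18.39, -0.7384). The perpendicularity gives RJ at right angles to SR, so RJ runs at 87.70°; with |RJ| = 25.1, J = (19.39, 24.34). ∠RJE = 59.2° gives JE at -151.5° from the x-axis; with |JE| = 12.4, E = (8.495, 18.42). ∠JEL = 37.3° gives EL at -8.800° from the x-axis; with |EL| = 11.8, L = (20.16, 16.62). ∠ELW = 62.5° gives LW at 108.7° from the x-axis; with |LW| = 28.5, W = (11.02, 43.61). Then |SW| = |W − S| = 44.99.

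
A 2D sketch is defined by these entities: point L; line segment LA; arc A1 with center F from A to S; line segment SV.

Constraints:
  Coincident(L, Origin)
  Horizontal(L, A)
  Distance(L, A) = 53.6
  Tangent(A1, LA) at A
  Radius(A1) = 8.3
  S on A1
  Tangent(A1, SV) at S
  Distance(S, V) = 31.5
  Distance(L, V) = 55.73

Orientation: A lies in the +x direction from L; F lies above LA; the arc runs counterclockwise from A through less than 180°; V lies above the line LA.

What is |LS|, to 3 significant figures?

61.6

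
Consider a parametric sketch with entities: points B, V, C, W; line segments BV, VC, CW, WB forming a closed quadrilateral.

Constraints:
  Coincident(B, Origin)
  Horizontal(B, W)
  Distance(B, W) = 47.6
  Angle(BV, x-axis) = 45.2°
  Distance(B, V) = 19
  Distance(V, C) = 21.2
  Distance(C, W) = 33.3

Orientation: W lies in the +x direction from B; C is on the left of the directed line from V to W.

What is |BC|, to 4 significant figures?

40.19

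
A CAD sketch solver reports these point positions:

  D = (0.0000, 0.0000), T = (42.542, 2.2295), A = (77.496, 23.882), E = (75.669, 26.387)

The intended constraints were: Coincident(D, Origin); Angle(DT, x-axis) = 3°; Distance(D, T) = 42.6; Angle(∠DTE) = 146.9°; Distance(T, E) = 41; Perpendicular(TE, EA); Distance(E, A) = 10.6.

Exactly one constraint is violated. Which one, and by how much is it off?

Distance(E, A) = 10.6 — off by 7.50.

D = (0.00, 0.00) ✓; DT at 3.000° ✓; |DT| = 42.60 ✓; ∠DTE = 146.9° ✓; |TE| = 41.00 ✓; ∠(TE, EA) = 90.00° ✓; |EA| = 3.100 ✗.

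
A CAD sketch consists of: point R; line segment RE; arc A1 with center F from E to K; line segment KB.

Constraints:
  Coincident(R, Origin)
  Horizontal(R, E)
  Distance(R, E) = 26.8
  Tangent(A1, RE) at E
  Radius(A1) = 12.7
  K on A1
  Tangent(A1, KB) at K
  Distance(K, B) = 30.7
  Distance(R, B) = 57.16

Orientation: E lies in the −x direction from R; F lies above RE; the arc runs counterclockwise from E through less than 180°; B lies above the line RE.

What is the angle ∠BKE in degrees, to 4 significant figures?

116.1°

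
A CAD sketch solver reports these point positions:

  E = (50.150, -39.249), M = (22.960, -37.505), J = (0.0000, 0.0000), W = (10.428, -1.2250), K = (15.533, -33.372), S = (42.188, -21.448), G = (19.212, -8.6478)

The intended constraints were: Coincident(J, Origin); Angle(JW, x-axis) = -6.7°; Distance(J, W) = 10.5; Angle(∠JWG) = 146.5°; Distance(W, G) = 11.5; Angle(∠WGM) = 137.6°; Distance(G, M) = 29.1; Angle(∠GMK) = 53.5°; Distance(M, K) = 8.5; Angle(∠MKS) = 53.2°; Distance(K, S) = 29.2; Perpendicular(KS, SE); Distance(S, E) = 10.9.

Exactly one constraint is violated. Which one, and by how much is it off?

Distance(S, E) = 10.9 — off by 8.60.

J = (0.00, 0.00) ✓; JW at -6.700° ✓; |JW| = 10.50 ✓; ∠JWG = 146.5° ✓; |WG| = 11.50 ✓; ∠WGM = 137.6° ✓; |GM| = 29.10 ✓; ∠GMK = 53.50° ✓; |MK| = 8.500 ✓; ∠MKS = 53.20° ✓; |KS| = 29.20 ✓; ∠(KS, SE) = 90.00° ✓; |SE| = 19.50 ✗.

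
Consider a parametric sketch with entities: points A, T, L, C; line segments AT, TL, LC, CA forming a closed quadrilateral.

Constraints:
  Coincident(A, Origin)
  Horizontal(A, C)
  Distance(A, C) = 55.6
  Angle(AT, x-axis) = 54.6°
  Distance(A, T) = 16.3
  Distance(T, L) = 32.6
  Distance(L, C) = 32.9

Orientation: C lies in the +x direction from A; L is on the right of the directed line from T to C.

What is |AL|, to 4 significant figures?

30.01

A is at the origin; AC is horizontal with |AC| = 55.6 and C in +x, so C = (55.6, 0). AT runs at 54.6° with |AT| = 16.3, so T = (9.442, 13.29). L is determined by |TL| = 32.6 and |LC| = 32.9 together: it lies at the intersection of circle(T, 32.6) and circle(C, 32.9). With |TC| = 48.03, the foot of the radical line on TC is 23.81 from T and the perpendicular offset is √(32.6² − 23.81²) = 22.27. Taking the right-of-TC solution: L = (26.17, -14.70).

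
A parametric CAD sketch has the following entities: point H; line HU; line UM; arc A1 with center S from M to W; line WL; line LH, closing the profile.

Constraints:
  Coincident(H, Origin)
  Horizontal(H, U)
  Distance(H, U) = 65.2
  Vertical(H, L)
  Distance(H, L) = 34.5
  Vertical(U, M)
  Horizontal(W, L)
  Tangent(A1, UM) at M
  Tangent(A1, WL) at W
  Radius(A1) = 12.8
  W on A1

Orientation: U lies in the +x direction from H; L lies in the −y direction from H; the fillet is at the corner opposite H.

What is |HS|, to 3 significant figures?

56.7

H is at the origin; HU is horizontal with |HU| = 65.2 and U on the +x side, so U = (65.2, 0.00). H and L share the same x with |HL| = 34.5 and L on the −y side, so L = (0.00, -34.5). The virtual corner opposite H is at (65.2, -34.5). Tangency of A1 to UM means the radius SM is perpendicular to UM and since A1 is tangent to WL there, SW ⟂ WL, with radius 12.8, so the center S sits 12.8 in from both sides at S = (52.4, -21.7). Then |HS| = |S − H| = 56.7.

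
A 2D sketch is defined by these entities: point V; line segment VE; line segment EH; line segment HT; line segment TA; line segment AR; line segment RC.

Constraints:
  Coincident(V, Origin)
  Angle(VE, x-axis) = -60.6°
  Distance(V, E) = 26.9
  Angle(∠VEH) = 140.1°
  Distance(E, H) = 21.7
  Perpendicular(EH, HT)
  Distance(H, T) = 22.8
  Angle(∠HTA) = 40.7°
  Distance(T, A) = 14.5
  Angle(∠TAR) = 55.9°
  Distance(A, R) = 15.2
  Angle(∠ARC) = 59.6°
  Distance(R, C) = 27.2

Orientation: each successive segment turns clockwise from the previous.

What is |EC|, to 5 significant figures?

38.590

∠TAR = 55.9° gives AR at -93.900° from the x-axis; with |AR| = 15.2, R = (-1.6693, -48.488). ∠ARC = 59.6° gives RC at 145.70° from the x-axis; with |RC| = 27.2, C = (-24.139, -33.160). Then |EC| = |C − E| = 38.590.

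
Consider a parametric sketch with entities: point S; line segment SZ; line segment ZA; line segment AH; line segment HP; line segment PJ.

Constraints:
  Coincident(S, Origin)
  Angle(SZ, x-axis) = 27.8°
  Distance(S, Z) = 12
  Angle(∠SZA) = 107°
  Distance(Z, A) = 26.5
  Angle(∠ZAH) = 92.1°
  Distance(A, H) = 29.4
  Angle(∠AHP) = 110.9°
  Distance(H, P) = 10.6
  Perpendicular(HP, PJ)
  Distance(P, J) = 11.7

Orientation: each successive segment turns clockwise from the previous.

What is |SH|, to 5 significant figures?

35.873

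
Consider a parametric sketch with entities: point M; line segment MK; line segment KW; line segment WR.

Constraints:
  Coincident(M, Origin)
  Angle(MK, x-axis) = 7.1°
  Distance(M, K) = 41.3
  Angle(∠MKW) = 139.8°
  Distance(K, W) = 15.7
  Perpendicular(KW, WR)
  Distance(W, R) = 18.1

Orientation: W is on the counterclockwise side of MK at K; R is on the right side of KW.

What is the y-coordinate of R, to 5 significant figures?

4.3682

M is at the origin; MK runs at 7.1° with length 41.3, so K = 41.3·(cos 7.1°, sin 7.1°) = (40.983, 5.1047). ∠MKW = 139.8°, so KW runs at 7.1° + (180° − 139.8°) = 47.300° from the x-axis; with |KW| = 15.7, W = K + 15.7·(cos 47.300°, sin 47.300°) = (51.630, 16.643). KW is perpendicular to WR; with |WR| = 18.1 on the right of KW, R = W + 18.1·(0.73491, -0.67816) = (64.932, 4.3682). So R.y = 4.3682.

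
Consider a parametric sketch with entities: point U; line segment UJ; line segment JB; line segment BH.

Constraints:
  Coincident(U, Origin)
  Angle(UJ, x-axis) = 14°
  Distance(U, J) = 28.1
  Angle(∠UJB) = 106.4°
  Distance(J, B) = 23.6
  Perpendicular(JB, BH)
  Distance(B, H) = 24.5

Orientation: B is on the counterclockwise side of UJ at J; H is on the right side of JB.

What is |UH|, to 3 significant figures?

60.4

U is at the origin; UJ runs at 14.0° with length 28.1, so J = 28.1·(cos 14.0°, sin 14.0°) = (27.3, 6.80). ∠UJB = 106.4°, so JB runs at 14.0° + (180° − 106.4°) = 87.6° from the x-axis; with |JB| = 23.6, B = J + 23.6·(cos 87.6°, sin 87.6°) = (28.3, 30.4). The perpendicularity gives BH at right angles to JB; with |BH| = 24.5 on the right of JB, H = B + 24.5·(0.999, -0.0419) = (52.7, 29.4). Then |UH| = |H − U| = 60.4.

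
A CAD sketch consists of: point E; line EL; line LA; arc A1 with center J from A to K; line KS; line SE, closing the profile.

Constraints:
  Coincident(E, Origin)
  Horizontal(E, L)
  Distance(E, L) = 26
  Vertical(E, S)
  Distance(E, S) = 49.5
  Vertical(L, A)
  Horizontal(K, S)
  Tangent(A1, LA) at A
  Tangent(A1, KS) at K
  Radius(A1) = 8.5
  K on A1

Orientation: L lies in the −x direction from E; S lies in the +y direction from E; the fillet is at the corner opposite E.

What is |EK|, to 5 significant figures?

52.502

E is at the origin; EL is horizontal with |EL| = 26.0 and L on the −x side, so L = (-26.000, 0.0000). ES is vertical with |ES| = 49.5 and S on the +y side, so S = (0.0000, 49.500). The virtual corner opposite E is at (-26.000, 49.500). Since A1 is tangent to LA there, JA ⟂ LA and tangency of A1 to KS means the radius JK is perpendicular to KS, with radius 8.5, so the center J sits 8.5 in from both sides at J = (-17.500, 41.000). That places the tangent points at A = (-26.000, 41.000) on LA and K = (-17.500, 49.500) on KS. Then |EK| = |K − E| = 52.502.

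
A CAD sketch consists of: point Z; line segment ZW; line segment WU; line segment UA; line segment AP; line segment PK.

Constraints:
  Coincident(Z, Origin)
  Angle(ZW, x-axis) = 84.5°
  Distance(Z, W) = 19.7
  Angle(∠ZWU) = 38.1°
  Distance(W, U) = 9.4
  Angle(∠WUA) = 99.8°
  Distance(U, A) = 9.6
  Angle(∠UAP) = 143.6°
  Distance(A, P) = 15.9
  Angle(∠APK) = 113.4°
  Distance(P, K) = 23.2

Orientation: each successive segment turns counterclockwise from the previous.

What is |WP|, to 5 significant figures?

23.998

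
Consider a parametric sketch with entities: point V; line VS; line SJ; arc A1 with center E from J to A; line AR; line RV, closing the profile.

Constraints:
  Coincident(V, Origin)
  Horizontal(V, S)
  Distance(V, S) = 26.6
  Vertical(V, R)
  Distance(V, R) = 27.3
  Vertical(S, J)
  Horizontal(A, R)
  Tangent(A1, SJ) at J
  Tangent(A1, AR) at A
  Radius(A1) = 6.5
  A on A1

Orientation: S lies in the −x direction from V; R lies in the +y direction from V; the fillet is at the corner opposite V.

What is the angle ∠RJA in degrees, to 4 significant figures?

31.27°

The virtual corner opposite V is at (-26.60, 27.30). A1 meets SJ tangentially, so EJ is at right angles to SJ and since A1 is tangent to AR there, EA ⟂ AR, with radius 6.5, so the center E sits 6.5 in from both sides at E = (-20.10, 20.80). That places the tangent points at J = (-26.60, 20.80) on SJ and A = (-20.10, 27.30) on AR. Then cos ∠RJA = JR·JA / (|JR||JA|), giving 31.27°.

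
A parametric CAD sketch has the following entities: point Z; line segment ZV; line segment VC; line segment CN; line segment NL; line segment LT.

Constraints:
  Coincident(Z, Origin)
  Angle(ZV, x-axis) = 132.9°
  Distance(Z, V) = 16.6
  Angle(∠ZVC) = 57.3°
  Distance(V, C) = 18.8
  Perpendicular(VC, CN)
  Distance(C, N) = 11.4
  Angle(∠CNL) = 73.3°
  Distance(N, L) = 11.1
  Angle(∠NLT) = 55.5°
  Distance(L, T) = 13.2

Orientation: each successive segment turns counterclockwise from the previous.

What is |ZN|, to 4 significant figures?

10.16

Z is at the origin; ZV runs at 132.9° with length 16.6, so V = (-11.30, 12.16). ∠ZVC = 57.3° gives VC at -104.4° from the x-axis; with |VC| = 18.8, C = (-15.98, -6.049). The perpendicularity gives CN at right angles to VC, so CN runs at -14.40°; with |CN| = 11.4, N = (-4.933, -8.884). Then |ZN| = |N − Z| = 10.16.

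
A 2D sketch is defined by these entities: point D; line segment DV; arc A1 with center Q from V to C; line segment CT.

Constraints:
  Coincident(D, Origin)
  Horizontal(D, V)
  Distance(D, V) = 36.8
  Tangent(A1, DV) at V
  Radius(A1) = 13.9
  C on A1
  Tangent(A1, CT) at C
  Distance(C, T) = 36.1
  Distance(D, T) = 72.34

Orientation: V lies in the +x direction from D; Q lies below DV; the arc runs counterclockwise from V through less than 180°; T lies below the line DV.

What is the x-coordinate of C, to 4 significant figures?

27.21

Checks: D = (0.00, 0.00) ✓; ∠(QV, VD) = 90.00° ✓; |QC| = 13.90 ✓; ∠(QC, CT) = 90.00° ✓; |CT| = 36.10 ✓; |DT| = 72.34 ✓.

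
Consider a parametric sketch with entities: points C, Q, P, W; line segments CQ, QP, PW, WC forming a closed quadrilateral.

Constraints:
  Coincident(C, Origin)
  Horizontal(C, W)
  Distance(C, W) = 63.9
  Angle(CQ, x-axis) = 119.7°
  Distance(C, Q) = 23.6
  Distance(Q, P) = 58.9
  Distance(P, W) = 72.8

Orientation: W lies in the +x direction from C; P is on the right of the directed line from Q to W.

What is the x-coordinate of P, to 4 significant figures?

1.189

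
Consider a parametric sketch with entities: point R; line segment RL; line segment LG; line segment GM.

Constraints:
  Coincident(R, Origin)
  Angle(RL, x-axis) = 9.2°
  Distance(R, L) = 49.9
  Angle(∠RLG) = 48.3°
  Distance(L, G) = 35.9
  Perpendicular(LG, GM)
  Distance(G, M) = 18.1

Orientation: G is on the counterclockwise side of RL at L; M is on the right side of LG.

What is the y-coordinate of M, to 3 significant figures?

44.7

R is at the origin; RL runs at 9.2° with length 49.9, so L = 49.9·(cos 9.2°, sin 9.2°) = (49.3, 7.98). ∠RLG = 48.3°, so LG runs at 9.2° + (180° − 48.3°) = 141° from the x-axis; with |LG| = 35.9, G = L + 35.9·(cos 141°, sin 141°) = (21.4, 30.6). LG ⟂ GM; with |GM| = 18.1 on the right of LG, M = G + 18.1·(0.631, 0.776) = (32.8, 44.7). So M.y = 44.7.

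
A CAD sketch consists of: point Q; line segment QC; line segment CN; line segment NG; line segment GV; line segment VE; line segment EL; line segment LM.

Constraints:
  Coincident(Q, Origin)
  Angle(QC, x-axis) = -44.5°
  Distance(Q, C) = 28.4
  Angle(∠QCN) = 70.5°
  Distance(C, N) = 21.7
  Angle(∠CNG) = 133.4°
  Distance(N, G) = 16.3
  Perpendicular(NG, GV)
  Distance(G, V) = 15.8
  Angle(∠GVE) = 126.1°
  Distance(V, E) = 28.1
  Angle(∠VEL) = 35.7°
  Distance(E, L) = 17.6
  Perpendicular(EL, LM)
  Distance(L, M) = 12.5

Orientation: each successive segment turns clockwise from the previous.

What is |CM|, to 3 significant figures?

26.2

∠VEL = 35.7° gives EL at -129° from the x-axis; with |EL| = 17.6, L = (7.10, -15.1). The perpendicularity gives LM at right angles to EL, so LM runs at 141°; with |LM| = 12.5, M = (-2.64, -7.27). Then |CM| = |M − C| = 26.2.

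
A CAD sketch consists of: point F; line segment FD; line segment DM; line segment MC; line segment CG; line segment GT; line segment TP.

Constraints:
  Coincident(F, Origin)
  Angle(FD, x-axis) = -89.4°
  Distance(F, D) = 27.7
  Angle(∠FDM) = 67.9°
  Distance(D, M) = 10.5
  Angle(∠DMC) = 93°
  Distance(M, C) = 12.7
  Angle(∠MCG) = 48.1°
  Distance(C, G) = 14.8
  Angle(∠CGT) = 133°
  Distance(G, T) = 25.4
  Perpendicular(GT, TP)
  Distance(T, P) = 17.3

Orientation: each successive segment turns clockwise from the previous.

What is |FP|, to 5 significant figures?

49.070

F is at the origin; FD runs at -89.4° with length 27.7, so D = (0.29007, -27.698). ∠FDM = 67.9° gives DM at 158.50° from the x-axis; with |DM| = 10.5, M = (-9.4793, -23.850). ∠DMC = 93.0° gives MC at 71.500° from the x-axis; with |MC| = 12.7, C = (-5.4495, -11.807). ∠MCG = 48.1° gives CG at -60.400° from the x-axis; with |CG| = 14.8, G = (1.8608, -24.675). ∠CGT = 133.0° gives GT at -107.40° from the x-axis; with |GT| = 25.4, T = (-5.7348, -48.913). The perpendicularity gives TP at right angles to GT, so TP runs at 162.60°; with |TP| = 17.3, P = (-22.243, -43.739). Then |FP| = |P − F| = 49.070.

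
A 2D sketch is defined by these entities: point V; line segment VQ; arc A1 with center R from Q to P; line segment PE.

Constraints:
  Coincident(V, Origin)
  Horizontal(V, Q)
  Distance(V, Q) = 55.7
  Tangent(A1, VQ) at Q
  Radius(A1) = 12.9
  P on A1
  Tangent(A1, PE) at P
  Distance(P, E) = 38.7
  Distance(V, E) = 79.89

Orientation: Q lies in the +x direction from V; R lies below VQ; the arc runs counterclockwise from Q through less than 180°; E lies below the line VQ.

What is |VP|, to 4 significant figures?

47.44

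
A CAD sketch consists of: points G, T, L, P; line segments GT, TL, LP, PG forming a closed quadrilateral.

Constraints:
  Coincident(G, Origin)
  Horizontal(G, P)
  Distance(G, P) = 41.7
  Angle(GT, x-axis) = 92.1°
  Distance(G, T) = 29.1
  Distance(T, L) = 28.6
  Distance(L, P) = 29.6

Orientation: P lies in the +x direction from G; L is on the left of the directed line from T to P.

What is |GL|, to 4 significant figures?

37.67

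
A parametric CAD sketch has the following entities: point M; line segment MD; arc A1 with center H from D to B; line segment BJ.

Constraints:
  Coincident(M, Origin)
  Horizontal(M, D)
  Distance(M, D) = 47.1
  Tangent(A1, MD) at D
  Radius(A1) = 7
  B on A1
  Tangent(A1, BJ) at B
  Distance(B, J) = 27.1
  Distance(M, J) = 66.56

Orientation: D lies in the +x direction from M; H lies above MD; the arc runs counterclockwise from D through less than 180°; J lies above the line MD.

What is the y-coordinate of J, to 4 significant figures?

32.82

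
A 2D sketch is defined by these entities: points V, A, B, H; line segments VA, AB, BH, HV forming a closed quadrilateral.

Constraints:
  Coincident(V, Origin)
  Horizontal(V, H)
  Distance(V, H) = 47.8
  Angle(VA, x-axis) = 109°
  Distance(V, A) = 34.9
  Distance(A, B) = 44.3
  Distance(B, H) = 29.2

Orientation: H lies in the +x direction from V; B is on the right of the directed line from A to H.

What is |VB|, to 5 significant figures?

18.606

V is at the origin; VH is horizontal with |VH| = 47.8 and H in +x, so H = (47.8, 0). VA runs at 109.0° with |VA| = 34.9, so A = (-11.362, 32.999). B is determined by |AB| = 44.3 and |BH| = 29.2 together: it lies at the intersection of circle(A, 44.3) and circle(H, 29.2). With |AH| = 67.743, the foot of the radical line on AH is 42.063 from A and the perpendicular offset is √(44.3² − 42.063²) = 13.899. Taking the right-of-AH solution: B = (18.602, 0.37026).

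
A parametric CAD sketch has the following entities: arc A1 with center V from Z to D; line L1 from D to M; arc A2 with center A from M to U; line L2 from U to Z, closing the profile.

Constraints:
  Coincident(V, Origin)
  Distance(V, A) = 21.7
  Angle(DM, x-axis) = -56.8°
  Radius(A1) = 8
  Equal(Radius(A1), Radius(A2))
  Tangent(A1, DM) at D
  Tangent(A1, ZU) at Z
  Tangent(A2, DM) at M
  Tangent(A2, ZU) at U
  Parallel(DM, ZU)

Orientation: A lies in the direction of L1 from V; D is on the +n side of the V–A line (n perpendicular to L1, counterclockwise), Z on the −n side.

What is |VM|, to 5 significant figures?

23.128

The slot axis is L1's direction at -56.8°, so u = (cos -56.8°, sin -56.8°) = (0.54756, -0.83676) and n = (−sin -56.8°, cos -56.8°) = (0.83676, 0.54756). V is at the origin and A lies 21.7 along u from V, so A = 21.7·u = (11.882, -18.158). Tangency of A1 to both parallel lines with radius 8.0 puts D and Z at V ± 8.0·n: D = (6.6941, 4.3805), Z = (-6.6941, -4.3805). Equal radii place M and U the same way about A: M = A + 8.0·n = (18.576, -13.777), U = A − 8.0·n = (5.1880, -22.538). Then |VM| = |M − V| = 23.128.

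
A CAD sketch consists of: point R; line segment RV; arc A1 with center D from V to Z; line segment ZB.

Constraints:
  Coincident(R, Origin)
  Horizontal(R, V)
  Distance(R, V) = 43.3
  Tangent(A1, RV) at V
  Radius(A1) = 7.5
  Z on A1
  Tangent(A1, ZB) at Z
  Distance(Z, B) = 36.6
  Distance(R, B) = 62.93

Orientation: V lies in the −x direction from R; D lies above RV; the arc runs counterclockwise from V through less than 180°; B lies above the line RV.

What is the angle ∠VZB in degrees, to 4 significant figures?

128.6°

Checks: |DZ| = 7.500 ✓; ∠(DZ, ZB) = 90.00° ✓; |ZB| = 36.60 ✓; |RB| = 62.93 ✓.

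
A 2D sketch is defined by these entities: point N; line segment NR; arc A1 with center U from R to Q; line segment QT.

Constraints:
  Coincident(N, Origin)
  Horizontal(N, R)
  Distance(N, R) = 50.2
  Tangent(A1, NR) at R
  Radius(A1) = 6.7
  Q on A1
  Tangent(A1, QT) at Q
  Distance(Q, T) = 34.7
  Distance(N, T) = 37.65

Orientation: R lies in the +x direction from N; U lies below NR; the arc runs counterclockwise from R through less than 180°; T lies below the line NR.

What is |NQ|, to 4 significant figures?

45.04

N is at the origin; NR is horizontal with |NR| = 50.2 and R on the +x side, so R = (50.20, 0.000). A1 meets NR tangentially, so UR is at right angles to NR, so U = R + (0, -6.7) = (50.20, -6.700). Since UQ ⟂ QT (tangency), |UT| = √(6.7² + 34.7²) = 35.34 regardless of where Q sits on A1. So T lies on both circle(N, 37.65) and circle(U, 35.34); the below-NR intersection is T = (23.28, -29.59). Q is the foot of the tangent from T: Q = (44.97, -2.511).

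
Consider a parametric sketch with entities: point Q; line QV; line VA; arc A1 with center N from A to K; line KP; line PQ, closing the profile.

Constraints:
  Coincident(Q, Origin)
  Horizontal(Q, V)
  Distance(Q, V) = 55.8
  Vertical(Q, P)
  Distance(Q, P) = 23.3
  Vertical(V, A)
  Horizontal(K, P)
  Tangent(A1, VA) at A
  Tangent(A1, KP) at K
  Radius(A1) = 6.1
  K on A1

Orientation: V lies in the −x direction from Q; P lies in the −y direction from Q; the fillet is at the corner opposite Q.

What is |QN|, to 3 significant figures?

52.6

QP is vertical with |QP| = 23.3 and P on the −y side, so P = (0.00, -23.3). The virtual corner opposite Q is at (-55.8, -23.3). Tangency of A1 to VA means the radius NA is perpendicular to VA and tangency of A1 to KP means the radius NK is perpendicular to KP, with radius 6.1, so the center N sits 6.1 in from both sides at N = (-49.7, -17.2). Then |QN| = |N − Q| = 52.6.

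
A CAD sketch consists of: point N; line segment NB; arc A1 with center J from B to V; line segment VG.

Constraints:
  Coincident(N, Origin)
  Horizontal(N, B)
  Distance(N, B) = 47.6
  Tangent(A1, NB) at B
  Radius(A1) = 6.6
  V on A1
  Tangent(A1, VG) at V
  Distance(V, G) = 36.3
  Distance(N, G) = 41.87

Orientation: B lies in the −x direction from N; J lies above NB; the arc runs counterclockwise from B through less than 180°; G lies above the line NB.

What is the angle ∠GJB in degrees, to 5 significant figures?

139.37°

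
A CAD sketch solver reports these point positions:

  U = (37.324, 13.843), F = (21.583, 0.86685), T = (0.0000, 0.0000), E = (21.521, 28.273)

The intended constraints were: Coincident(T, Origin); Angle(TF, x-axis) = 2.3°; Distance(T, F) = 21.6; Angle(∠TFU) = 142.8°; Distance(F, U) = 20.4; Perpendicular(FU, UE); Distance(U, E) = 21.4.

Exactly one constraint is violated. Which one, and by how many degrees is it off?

Perpendicular(FU, UE) — off by 8.10°.

T = (0.00, 0.00) ✓; TF at 2.300° ✓; |TF| = 21.60 ✓; ∠TFU = 142.8° ✓; |FU| = 20.40 ✓; ∠(FU, UE) = 98.10° ✗; |UE| = 21.40 ✓.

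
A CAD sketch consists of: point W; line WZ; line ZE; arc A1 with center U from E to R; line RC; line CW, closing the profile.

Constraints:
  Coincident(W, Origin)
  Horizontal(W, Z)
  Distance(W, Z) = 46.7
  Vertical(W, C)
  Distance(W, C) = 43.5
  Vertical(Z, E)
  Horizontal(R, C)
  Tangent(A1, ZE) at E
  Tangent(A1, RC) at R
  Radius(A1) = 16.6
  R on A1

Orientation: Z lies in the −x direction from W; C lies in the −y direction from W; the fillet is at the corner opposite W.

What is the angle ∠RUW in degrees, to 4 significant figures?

131.8°

W is at the origin; W and Z share the same y with |WZ| = 46.7 and Z on the −x side, so Z = (-46.70, 0.000). WC is vertical with |WC| = 43.5 and C on the −y side, so C = (0.000, -43.50). The virtual corner opposite W is at (-46.70, -43.50). Since A1 is tangent to ZE there, UE ⟂ ZE and A1 meets RC tangentially, so UR is at right angles to RC, with radius 16.6, so the center U sits 16.6 in from both sides at U = (-30.10, -26.90). That places the tangent points at E = (-46.70, -26.90) on ZE and R = (-30.10, -43.50) on RC. Then cos ∠RUW = UR·UW / (|UR||UW|), giving 131.8°.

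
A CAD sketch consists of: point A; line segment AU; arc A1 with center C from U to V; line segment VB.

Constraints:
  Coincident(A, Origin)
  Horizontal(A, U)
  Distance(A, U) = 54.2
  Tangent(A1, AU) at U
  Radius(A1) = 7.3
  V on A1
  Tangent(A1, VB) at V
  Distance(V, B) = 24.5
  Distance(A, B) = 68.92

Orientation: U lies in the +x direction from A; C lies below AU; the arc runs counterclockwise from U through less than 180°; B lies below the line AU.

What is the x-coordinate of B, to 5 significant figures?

61.082

A is at the origin; A and U share the same y with |AU| = 54.2 and U on the +x side, so U = (54.200, 0.0000). Tangency of A1 to AU means the radius CU is perpendicular to AU, so C = U + (0, -7.3) = (54.200, -7.3000). Since CV ⟂ VB (tangency), |CB| = √(7.3² + 24.5²) = 25.564 regardless of where V sits on A1. So B lies on both circle(A, 68.92) and circle(C, 25.564); the below-AU intersection is B = (61.082, -31.921). V is the foot of the tangent from B: V = (48.023, -11.191).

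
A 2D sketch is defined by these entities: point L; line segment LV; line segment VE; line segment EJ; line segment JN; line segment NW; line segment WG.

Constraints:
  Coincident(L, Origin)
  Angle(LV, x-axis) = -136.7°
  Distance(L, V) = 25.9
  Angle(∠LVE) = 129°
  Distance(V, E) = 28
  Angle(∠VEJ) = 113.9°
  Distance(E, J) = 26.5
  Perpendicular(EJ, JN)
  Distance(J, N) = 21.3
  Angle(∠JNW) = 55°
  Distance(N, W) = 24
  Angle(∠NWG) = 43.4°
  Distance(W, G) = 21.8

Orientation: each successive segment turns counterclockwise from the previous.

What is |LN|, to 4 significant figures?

37.77

∠VEJ = 113.9° gives EJ at -19.60° from the x-axis; with |EJ| = 26.5, J = (8.215, -54.57). The perpendicularity gives JN at right angles to EJ, so JN runs at 70.40°; with |JN| = 21.3, N = (15.36, -34.51). Then |LN| = |N − L| = 37.77.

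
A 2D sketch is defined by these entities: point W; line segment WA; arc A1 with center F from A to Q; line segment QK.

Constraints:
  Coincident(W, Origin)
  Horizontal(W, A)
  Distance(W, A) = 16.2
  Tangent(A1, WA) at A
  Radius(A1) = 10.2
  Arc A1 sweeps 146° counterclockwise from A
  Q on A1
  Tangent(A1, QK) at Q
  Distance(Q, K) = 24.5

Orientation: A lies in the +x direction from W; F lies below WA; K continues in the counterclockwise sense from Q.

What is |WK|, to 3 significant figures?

44.7

On A1, A sits at bearing 90° from F; a 146° counterclockwise sweep puts Q at bearing 236°, so Q = F + 10.2·(cos 236°, sin 236°) = (10.5, -18.7). A1 meets QK tangentially, so FQ is at right angles to QK, so QK runs along (−sin 236°, cos 236°); with |QK| = 24.5, K = (30.8, -32.4). Then |WK| = |K − W| = 44.7.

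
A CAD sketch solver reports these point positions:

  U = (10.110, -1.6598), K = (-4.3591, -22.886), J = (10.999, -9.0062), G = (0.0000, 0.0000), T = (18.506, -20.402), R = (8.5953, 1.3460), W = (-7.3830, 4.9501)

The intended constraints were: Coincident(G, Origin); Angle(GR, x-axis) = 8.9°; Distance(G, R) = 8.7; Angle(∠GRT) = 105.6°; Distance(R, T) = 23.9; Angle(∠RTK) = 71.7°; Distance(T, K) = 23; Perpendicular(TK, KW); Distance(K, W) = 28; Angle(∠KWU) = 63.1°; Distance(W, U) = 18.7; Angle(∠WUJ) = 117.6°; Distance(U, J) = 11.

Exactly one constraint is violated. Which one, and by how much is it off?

Distance(U, J) = 11 — off by 3.60.

G = (0.00, 0.00) ✓; GR at 8.900° ✓; |GR| = 8.700 ✓; ∠GRT = 105.6° ✓; |RT| = 23.90 ✓; ∠RTK = 71.70° ✓; |TK| = 23.00 ✓; ∠(TK, KW) = 90.00° ✓; |KW| = 28.00 ✓; ∠KWU = 63.10° ✓; |WU| = 18.70 ✓; ∠WUJ = 117.6° ✓; |UJ| = 7.400 ✗.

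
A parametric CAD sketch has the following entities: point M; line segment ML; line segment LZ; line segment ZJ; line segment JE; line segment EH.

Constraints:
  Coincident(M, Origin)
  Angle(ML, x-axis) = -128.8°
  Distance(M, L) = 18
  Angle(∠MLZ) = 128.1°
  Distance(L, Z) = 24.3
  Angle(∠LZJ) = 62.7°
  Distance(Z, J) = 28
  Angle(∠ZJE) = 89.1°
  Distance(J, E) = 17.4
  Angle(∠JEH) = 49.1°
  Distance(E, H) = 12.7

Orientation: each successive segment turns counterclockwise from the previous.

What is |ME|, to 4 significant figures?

7.648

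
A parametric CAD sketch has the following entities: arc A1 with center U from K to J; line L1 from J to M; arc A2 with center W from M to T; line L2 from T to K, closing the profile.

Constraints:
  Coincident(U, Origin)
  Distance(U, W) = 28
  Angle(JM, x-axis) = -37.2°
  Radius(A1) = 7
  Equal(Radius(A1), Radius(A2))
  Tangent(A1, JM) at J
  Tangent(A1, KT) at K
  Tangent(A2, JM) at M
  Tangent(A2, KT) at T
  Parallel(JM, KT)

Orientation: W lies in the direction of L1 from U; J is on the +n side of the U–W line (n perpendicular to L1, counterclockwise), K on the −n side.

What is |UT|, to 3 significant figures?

28.9

The slot axis is L1's direction at -37.2°, so u = (cos -37.2°, sin -37.2°) = (0.797, -0.605) and n = (−sin -37.2°, cos -37.2°) = (0.605, 0.797). U is at the origin and W lies 28.0 along u from U, so W = 28.0·u = (22.3, -16.9). Tangency of A1 to both parallel lines with radius 7.0 puts J and K at U ± 7.0·n: J = (4.23, 5.58), K = (-4.23, -5.58). Equal radii place M and T the same way about W: M = W + 7.0·n = (26.5, -11.4), T = W − 7.0·n = (18.1, -22.5). Then |UT| = |T − U| = 28.9.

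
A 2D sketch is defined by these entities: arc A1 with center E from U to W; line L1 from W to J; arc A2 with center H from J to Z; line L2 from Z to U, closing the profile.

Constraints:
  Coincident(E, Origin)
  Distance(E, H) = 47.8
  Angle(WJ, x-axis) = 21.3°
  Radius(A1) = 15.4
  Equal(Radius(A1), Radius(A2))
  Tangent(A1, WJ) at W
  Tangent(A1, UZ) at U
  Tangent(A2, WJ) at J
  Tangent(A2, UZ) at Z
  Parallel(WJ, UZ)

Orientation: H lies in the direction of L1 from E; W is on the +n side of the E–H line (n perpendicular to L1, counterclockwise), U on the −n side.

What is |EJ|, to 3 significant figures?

50.2

Tangency of A1 to both parallel lines with radius 15.4 puts W and U at E ± 15.4·n: W = (-5.59, 14.3), U = (5.59, -14.3). Equal radii place J and Z the same way about H: J = H + 15.4·n = (38.9, 31.7), Z = H − 15.4·n = (50.1, 3.02). Then |EJ| = |J − E| = 50.2.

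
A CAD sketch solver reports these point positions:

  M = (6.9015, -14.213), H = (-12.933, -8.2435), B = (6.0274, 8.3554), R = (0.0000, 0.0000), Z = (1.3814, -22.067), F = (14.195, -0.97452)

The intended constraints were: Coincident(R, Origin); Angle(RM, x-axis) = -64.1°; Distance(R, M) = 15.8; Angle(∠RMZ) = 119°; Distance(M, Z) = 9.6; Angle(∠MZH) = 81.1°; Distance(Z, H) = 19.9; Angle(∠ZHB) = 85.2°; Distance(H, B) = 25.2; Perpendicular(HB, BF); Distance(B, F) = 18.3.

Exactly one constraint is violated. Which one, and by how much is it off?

Distance(B, F) = 18.3 — off by 5.90.

R = (0.00, 0.00) ✓; RM at -64.10° ✓; |RM| = 15.80 ✓; ∠RMZ = 119.0° ✓; |MZ| = 9.600 ✓; ∠MZH = 81.10° ✓; |ZH| = 19.90 ✓; ∠ZHB = 85.20° ✓; |HB| = 25.20 ✓; ∠(HB, BF) = 90.00° ✓; |BF| = 12.40 ✗.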